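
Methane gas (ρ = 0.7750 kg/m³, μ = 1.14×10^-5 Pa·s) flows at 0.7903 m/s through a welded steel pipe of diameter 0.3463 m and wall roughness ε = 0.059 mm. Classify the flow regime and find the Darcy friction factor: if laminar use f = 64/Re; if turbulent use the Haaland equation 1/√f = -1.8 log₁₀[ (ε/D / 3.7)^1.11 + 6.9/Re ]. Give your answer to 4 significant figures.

Re = ρVD/μ = 0.775·0.7903·0.3463/1.14e-05 = 1.861e+04.
Re > 4000 → turbulent. ε/D = 5.9e-05/0.3463 = 0.00017; Haaland: 1/√f = -1.8 log₁₀[1.54e-05 + 0.000371] = 6.144, so f = 0.02649.

f ≈ 0.02649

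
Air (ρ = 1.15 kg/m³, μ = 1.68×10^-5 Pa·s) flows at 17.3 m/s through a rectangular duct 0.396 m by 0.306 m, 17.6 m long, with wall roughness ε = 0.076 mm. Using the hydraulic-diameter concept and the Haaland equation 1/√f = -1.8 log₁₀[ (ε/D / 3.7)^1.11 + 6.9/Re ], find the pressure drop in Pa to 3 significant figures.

ΔP ≈ 138 Pa

Hydraulic diameter D_h = 4A/P = 4·(0.396·0.306)/(2·(0.396+0.306)) = 0.4847/1.404 = 0.3452 m.
Re = ρVD_h/μ = 1.15·17.3·0.3452/1.68e-05 = 4.088e+05.
ε/D_h = 7.6e-05/0.3452 = 0.00022; Haaland gives 1/√f = -1.8 log₁₀[2.04e-05+1.69e-05] = 7.971, so f = 0.01574.
ΔP = f(L/D_h)(ρV²/2) = 0.01574·17.6/0.3452·172.1 = 138.1 Pa.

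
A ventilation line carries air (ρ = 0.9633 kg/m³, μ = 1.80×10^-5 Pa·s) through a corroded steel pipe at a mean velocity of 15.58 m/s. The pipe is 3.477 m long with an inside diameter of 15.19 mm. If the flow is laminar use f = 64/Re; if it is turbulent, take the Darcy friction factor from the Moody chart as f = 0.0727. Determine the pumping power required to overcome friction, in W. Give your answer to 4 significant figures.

Reynolds number Re = ρVD/μ = 0.9633 · 15.58 · 0.01519 / 1.8e-05 = 1.267e+04.
Re > 4000 → turbulent; use the Moody-chart value f = 0.0727.
Darcy-Weisbach: ΔP = f(L/D)(ρV²/2) = 0.0727·(3.477/0.01519)·(0.9633·15.58²/2) = 0.0727·228.9·116.9 = 1946 Pa.
Q = V·A = 15.58·0.0001812 = 0.002823 m³/s.
Pumping power P = QΔP = 0.002823·1946 = 5.4931 W = 5.493 W.

P ≈ 5.493 W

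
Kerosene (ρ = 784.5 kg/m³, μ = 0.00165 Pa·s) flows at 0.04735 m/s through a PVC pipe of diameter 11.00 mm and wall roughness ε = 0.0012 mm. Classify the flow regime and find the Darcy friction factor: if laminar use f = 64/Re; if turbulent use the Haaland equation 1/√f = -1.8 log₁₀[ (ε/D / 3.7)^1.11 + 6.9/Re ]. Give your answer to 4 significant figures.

Re = ρVD/μ = 784.5·0.04735·0.011/0.00165 = 247.6.
Re < 2300 → laminar, so f = 64/Re = 0.2584 (roughness is irrelevant in laminar flow).

f ≈ 0.2584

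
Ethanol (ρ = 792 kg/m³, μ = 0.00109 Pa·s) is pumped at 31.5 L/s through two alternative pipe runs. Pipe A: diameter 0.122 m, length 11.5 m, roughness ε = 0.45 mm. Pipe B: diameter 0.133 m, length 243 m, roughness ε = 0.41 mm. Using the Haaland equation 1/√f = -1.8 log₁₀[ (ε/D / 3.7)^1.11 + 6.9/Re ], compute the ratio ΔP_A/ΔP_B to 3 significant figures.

Pipe A: V = Q/A = 0.0315/0.01169 = 2.695 m/s; Re = 2.389e+05; ε/D = 0.00369; Haaland → f = 0.02825; ΔP_A = f(L/D)(ρV²/2) = 7657 Pa.
Pipe B: V = Q/A = 0.0315/0.01389 = 2.267 m/s; Re = 2.191e+05; ε/D = 0.00308; Haaland → f = 0.02696; ΔP_B = f(L/D)(ρV²/2) = 1.003e+05 Pa.
ΔP_A/ΔP_B = 7657/1.003e+05 = 0.0764.

ΔP_A/ΔP_B ≈ 0.0764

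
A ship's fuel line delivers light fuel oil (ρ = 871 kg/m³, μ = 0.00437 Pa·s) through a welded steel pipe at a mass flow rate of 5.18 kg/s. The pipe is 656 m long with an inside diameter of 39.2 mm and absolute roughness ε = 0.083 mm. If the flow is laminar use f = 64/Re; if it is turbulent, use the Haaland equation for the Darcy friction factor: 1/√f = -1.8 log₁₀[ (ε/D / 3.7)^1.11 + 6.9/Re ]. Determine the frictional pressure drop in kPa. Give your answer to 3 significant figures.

A = πD²/4 = π(0.0392)²/4 = 0.001207 m²; mean velocity V = ṁ/(ρA) = 5.18/(871 · 0.001207) = 4.928 m/s.
Reynolds number Re = ρVD/μ = 871 · 4.928 · 0.0392 / 0.00437 = 3.85e+04.
Re > 4000 → turbulent. Relative roughness ε/D = 8.3e-05/0.0392 = 0.00212. Haaland: 1/√f = -1.8 log₁₀[(0.00212/3.7)^1.11 + 6.9/3.85e+04] = -1.8 log₁₀[0.000252 + 0.000179] = 6.058, so f = 0.02725.
Darcy-Weisbach: ΔP = f(L/D)(ρV²/2) = 0.02725·(656/0.0392)·(871·4.928²/2) = 0.02725·1.673e+04·1.058e+04 = 4.822e+06 Pa.
ΔP = 4.822e+06 Pa = 4820 kPa.

ΔP ≈ 4820 kPa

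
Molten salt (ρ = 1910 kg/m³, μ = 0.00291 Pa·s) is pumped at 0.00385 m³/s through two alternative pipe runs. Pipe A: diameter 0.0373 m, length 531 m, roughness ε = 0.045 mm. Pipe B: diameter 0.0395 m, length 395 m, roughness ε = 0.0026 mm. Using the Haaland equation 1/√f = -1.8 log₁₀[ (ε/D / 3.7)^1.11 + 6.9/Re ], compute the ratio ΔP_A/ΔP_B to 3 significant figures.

ΔP_A/ΔP_B ≈ 2.18

Pipe A: V = Q/A = 0.00385/0.001093 = 3.523 m/s; Re = 8.626e+04; ε/D = 0.00121; Haaland → f = 0.02294; ΔP_A = f(L/D)(ρV²/2) = 3.872e+06 Pa.
Pipe B: V = Q/A = 0.00385/0.001225 = 3.142 m/s; Re = 8.145e+04; ε/D = 6.58e-05; Haaland → f = 0.01886; ΔP_B = f(L/D)(ρV²/2) = 1.778e+06 Pa.
ΔP_A/ΔP_B = 3.872e+06/1.778e+06 = 2.18.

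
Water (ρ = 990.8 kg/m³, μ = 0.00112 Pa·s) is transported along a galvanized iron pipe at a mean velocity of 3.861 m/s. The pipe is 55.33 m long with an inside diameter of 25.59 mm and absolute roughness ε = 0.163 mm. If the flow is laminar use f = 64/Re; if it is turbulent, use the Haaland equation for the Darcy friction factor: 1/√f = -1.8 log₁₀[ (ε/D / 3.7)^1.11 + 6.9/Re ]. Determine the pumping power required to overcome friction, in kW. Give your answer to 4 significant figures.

Reynolds number Re = ρVD/μ = 990.8 · 3.861 · 0.02559 / 0.00112 = 8.741e+04.
Re > 4000 → turbulent. Relative roughness ε/D = 0.000163/0.02559 = 0.00637. Haaland: 1/√f = -1.8 log₁₀[(0.00637/3.7)^1.11 + 6.9/8.741e+04] = -1.8 log₁₀[0.000855 + 7.89e-05] = 5.454, so f = 0.03362.
Darcy-Weisbach: ΔP = f(L/D)(ρV²/2) = 0.03362·(55.33/0.02559)·(990.8·3.861²/2) = 0.03362·2162·7385 = 5.369e+05 Pa.
Q = V·A = 3.861·0.0005143 = 0.001986 m³/s.
Pumping power P = QΔP = 0.001986·5.369e+05 = 1066.1 W = 1.066 kW.

P ≈ 1.066 kW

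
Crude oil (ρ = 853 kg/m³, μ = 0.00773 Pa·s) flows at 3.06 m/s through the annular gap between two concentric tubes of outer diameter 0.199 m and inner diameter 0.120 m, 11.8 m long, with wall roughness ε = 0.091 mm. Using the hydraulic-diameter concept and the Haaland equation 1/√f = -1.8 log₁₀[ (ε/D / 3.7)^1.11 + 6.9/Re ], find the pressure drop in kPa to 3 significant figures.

Hydraulic diameter D_h = 4A/P = D_o - D_i = 0.199 - 0.12 = 0.079 m.
Re = ρVD_h/μ = 853·3.06·0.079/0.00773 = 2.668e+04.
ε/D_h = 9.1e-05/0.079 = 0.00115; Haaland gives 1/√f = -1.8 log₁₀[0.000128+0.000259] = 6.143, so f = 0.0265.
ΔP = f(L/D_h)(ρV²/2) = 0.0265·11.8/0.079·3994 = 1.581e+04 Pa.
ΔP = 15.8 kPa.

ΔP ≈ 15.8 kPa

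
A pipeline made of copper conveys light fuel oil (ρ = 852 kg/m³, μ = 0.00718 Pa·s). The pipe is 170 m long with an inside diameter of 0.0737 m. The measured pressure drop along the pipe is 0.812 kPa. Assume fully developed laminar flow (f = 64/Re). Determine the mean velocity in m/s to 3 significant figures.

For laminar flow, f = 64/Re with Re = ρVD/μ, so Darcy-Weisbach reduces to ΔP = 32μLV/D². Solving for V: V = ΔP·D²/(32μL) = 812·(0.0737)²/(32·0.00718·170) = 0.1129 m/s.
Check: Re = ρVD/μ = 852·0.1129·0.0737/0.00718 = 987.5 < 2300, so the laminar assumption holds.

V ≈ 0.113 m/s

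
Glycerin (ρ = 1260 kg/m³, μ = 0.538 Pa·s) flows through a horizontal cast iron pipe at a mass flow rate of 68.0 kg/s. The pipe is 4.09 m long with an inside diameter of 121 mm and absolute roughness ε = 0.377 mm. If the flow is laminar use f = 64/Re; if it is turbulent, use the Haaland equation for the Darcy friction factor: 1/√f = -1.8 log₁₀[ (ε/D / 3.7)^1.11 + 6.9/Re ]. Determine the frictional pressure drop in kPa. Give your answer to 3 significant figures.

A = πD²/4 = π(0.121)²/4 = 0.0115 m²; mean velocity V = ṁ/(ρA) = 68/(1260 · 0.0115) = 4.693 m/s.
Reynolds number Re = ρVD/μ = 1260 · 4.693 · 0.121 / 0.538 = 1330.
Re < 2300 → laminar flow, so f = 64/Re = 64/1330 = 0.04812 (the turbulent correlation is not needed).
Darcy-Weisbach: ΔP = f(L/D)(ρV²/2) = 0.04812·(4.09/0.121)·(1260·4.693²/2) = 0.04812·33.8·1.388e+04 = 2.257e+04 Pa.
ΔP = 2.257e+04 Pa = 22.6 kPa.

ΔP ≈ 22.6 kPa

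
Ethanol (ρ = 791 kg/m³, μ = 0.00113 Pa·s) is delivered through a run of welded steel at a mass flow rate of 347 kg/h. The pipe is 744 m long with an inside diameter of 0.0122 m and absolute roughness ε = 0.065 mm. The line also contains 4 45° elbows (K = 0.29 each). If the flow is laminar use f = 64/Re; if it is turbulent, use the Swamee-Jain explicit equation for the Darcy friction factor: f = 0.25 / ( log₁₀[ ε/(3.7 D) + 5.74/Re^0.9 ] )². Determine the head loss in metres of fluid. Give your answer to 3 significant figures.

ṁ = 347 kg/h = 347/3600 = 0.09639 kg/s.
A = πD²/4 = π(0.0122)²/4 = 0.0001169 m²; mean velocity V = ṁ/(ρA) = 0.09639/(791 · 0.0001169) = 1.042 m/s.
Reynolds number Re = ρVD/μ = 791 · 1.042 · 0.0122 / 0.00113 = 8902.
Re > 4000 → turbulent. Relative roughness ε/D = 6.5e-05/0.0122 = 0.00533. Swamee-Jain: f = 0.25/(log₁₀[0.00533/3.7 + 5.74/8902^0.9])² = 0.25/(log₁₀[0.00144 + 0.0016])² = 0.25/(-2.517)² = 0.03946.
Total minor-loss coefficient ΣK = 4·0.29 = 1.16.
ΔP = [f·L/D + ΣK]·(ρV²/2) = [0.03946·744/0.0122 + 1.16]·(791·1.042²/2) = [2406 + 1.16]·429.8 = 1.035e+06 Pa.
Head loss h_f = ΔP/(ρg) = 1.035e+06/(791·9.81) = 133 m.

h_f ≈ 133 m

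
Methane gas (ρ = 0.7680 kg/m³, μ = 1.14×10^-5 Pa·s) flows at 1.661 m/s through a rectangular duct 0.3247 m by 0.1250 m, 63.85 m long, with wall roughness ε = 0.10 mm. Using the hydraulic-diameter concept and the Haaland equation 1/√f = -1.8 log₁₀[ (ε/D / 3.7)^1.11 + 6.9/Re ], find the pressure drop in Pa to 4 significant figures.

ΔP ≈ 10.01 Pa

Hydraulic diameter D_h = 4A/P = 4·(0.3247·0.125)/(2·(0.3247+0.125)) = 0.1623/0.8994 = 0.1805 m.
Re = ρVD_h/μ = 0.768·1.661·0.1805/1.14e-05 = 2.02e+04.
ε/D_h = 0.0001/0.1805 = 0.000554; Haaland gives 1/√f = -1.8 log₁₀[5.68e-05+0.000342] = 6.119, so f = 0.0267.
ΔP = f(L/D_h)(ρV²/2) = 0.0267·63.85/0.1805·1.059 = 10.01 Pa.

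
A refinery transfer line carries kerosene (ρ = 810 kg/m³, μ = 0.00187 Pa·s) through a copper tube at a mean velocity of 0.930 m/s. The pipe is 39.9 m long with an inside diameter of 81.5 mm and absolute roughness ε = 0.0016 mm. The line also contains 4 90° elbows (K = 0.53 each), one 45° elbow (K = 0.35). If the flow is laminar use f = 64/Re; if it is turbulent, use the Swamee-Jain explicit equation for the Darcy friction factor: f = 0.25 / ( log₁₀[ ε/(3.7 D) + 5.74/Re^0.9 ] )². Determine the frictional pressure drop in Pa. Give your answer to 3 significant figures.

ΔP ≈ 4800 Pa

Reynolds number Re = ρVD/μ = 810 · 0.93 · 0.0815 / 0.00187 = 3.283e+04.
Re > 4000 → turbulent. Relative roughness ε/D = 1.6e-06/0.0815 = 1.96e-05. Swamee-Jain: f = 0.25/(log₁₀[1.96e-05/3.7 + 5.74/3.283e+04^0.9])² = 0.25/(log₁₀[5.31e-06 + 0.000495])² = 0.25/(-3.301)² = 0.02294.
Total minor-loss coefficient ΣK = 4·0.53 + 1·0.35 = 2.47.
ΔP = [f·L/D + ΣK]·(ρV²/2) = [0.02294·39.9/0.0815 + 2.47]·(810·0.93²/2) = [11.23 + 2.47]·350.3 = 4799 Pa.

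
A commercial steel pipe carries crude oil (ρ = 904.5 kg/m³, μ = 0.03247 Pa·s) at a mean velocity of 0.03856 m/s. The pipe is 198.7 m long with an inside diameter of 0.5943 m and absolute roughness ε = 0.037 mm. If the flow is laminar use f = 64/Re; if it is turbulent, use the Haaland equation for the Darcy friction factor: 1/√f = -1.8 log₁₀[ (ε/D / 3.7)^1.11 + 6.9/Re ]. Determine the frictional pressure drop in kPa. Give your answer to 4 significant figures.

Reynolds number Re = ρVD/μ = 904.5 · 0.03856 · 0.5943 / 0.0325 = 638.4.
Re < 2300 → laminar flow, so f = 64/Re = 64/638.4 = 0.1003 (the turbulent correlation is not needed).
Darcy-Weisbach: ΔP = f(L/D)(ρV²/2) = 0.1003·(198.7/0.5943)·(904.5·0.03856²/2) = 0.1003·334.3·0.6724 = 22.54 Pa.
ΔP = 22.54 Pa = 0.02254 kPa.

ΔP ≈ 0.02254 kPa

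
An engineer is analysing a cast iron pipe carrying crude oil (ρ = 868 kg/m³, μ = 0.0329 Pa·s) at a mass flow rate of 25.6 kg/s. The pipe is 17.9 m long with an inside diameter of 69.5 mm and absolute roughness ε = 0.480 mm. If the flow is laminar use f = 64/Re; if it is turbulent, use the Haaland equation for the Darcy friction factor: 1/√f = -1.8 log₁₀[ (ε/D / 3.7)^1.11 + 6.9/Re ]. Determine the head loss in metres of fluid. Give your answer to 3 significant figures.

h_f ≈ 30.2 m

A = πD²/4 = π(0.0695)²/4 = 0.003794 m²; mean velocity V = ṁ/(ρA) = 25.6/(868 · 0.003794) = 7.774 m/s.
Reynolds number Re = ρVD/μ = 868 · 7.774 · 0.0695 / 0.0329 = 1.426e+04.
Re > 4000 → turbulent. Relative roughness ε/D = 0.00048/0.0695 = 0.00691. Haaland: 1/√f = -1.8 log₁₀[(0.00691/3.7)^1.11 + 6.9/1.426e+04] = -1.8 log₁₀[0.000935 + 0.000484] = 5.126, so f = 0.03805.
Darcy-Weisbach: ΔP = f(L/D)(ρV²/2) = 0.03805·(17.9/0.0695)·(868·7.774²/2) = 0.03805·257.6·2.623e+04 = 2.571e+05 Pa.
Head loss h_f = ΔP/(ρg) = 2.571e+05/(868·9.81) = 30.2 m.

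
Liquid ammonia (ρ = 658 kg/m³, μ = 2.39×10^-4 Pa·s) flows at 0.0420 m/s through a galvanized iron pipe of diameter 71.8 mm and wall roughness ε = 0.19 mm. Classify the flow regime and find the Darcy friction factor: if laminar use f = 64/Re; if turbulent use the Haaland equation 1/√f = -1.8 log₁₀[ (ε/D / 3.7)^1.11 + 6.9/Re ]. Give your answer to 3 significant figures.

Re = ρVD/μ = 658·0.042·0.0718/0.000239 = 8302.
Re > 4000 → turbulent. ε/D = 0.00019/0.0718 = 0.00265; Haaland: 1/√f = -1.8 log₁₀[0.000322 + 0.000831] = 5.288, so f = 0.03576.

f ≈ 0.0358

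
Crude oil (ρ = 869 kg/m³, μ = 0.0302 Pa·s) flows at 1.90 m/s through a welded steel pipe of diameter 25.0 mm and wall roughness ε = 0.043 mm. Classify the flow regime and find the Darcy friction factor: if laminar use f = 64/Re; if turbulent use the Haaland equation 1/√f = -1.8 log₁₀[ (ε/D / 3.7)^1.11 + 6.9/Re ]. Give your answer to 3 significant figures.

Re = ρVD/μ = 869·1.9·0.025/0.0302 = 1367.
Re < 2300 → laminar, so f = 64/Re = 0.04682 (roughness is irrelevant in laminar flow).

f ≈ 0.0468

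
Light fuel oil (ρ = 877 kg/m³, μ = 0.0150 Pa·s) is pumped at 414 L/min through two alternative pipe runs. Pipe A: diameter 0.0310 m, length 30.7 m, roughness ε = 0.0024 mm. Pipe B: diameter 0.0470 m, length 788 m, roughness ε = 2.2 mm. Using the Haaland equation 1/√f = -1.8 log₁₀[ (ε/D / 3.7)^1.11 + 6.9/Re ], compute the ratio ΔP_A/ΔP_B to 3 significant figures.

Pipe A: V = Q/A = 0.0069/0.0007548 = 9.142 m/s; Re = 1.657e+04; ε/D = 7.74e-05; Haaland → f = 0.02711; ΔP_A = f(L/D)(ρV²/2) = 9.841e+05 Pa.
Pipe B: V = Q/A = 0.0069/0.001735 = 3.977 m/s; Re = 1.093e+04; ε/D = 0.0468; Haaland → f = 0.07183; ΔP_B = f(L/D)(ρV²/2) = 8.352e+06 Pa.
ΔP_A/ΔP_B = 9.841e+05/8.352e+06 = 0.118.

ΔP_A/ΔP_B ≈ 0.118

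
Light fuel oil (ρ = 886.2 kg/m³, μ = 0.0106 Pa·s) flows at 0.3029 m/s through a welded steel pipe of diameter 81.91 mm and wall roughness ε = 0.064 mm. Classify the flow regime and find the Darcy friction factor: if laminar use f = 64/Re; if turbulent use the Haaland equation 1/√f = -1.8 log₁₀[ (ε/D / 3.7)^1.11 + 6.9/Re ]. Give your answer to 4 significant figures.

Re = ρVD/μ = 886.2·0.3029·0.08191/0.0106 = 2074.
Re < 2300 → laminar, so f = 64/Re = 0.03085 (roughness is irrelevant in laminar flow).

f ≈ 0.03085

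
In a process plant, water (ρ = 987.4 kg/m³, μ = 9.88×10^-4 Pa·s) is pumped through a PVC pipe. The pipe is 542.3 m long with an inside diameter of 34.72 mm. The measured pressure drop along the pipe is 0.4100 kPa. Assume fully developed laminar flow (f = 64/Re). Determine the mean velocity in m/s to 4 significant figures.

V ≈ 0.02883 m/s

For laminar flow, f = 64/Re with Re = ρVD/μ, so Darcy-Weisbach reduces to ΔP = 32μLV/D². Solving for V: V = ΔP·D²/(32μL) = 410·(0.03472)²/(32·0.000988·542.3) = 0.02883 m/s.
Check: Re = ρVD/μ = 987.4·0.02883·0.03472/0.000988 = 1000 < 2300, so the laminar assumption holds.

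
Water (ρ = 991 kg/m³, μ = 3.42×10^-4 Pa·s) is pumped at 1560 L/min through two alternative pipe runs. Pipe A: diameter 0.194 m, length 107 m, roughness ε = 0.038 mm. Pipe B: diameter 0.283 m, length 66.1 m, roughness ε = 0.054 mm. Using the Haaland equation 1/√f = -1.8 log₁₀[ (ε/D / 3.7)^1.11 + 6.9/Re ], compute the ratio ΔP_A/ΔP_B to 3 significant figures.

Pipe A: V = Q/A = 0.026/0.02956 = 0.8796 m/s; Re = 4.945e+05; ε/D = 0.000196; Haaland → f = 0.01527; ΔP_A = f(L/D)(ρV²/2) = 3228 Pa.
Pipe B: V = Q/A = 0.026/0.0629 = 0.4133 m/s; Re = 3.39e+05; ε/D = 0.000191; Haaland → f = 0.01578; ΔP_B = f(L/D)(ρV²/2) = 312 Pa.
ΔP_A/ΔP_B = 3228/312 = 10.3.

ΔP_A/ΔP_B ≈ 10.3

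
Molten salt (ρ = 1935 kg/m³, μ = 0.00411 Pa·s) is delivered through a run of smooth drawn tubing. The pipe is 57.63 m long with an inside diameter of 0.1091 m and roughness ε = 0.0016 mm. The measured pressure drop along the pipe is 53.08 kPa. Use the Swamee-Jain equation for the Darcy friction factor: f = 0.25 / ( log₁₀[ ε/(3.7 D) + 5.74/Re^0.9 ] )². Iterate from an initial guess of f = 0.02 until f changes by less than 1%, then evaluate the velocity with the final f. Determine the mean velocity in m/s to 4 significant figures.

V ≈ 2.463 m/s

Rearranging Darcy-Weisbach: V = √(2·ΔP·D/(f·L·ρ)). With ε/D = 1.6e-06/0.1091 = 1.47e-05, iterate starting from f = 0.02:
  f = 0.02 → V = √(2·5.308e+04·0.1091/(0.02·57.63·1935)) = 2.279 m/s; Re = ρVD/μ = 1.171e+05; f → 0.01739
  f = 0.01739 → V = 2.444 m/s; Re = 1.255e+05; f → 0.01715
  f = 0.01715 → V = 2.461 m/s; Re = 1.264e+05; f → 0.01712
Converged (Δf/f < 1%). With the final f = 0.01712: V = √(2·5.308e+04·0.1091/(0.01712·57.63·1935)) = 2.463 m/s.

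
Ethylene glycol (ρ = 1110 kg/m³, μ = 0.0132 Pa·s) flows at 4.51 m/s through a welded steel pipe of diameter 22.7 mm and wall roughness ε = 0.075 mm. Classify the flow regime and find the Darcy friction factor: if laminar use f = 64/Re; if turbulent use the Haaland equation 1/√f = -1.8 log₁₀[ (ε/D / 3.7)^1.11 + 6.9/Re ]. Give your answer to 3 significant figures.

f ≈ 0.0363

Re = ρVD/μ = 1110·4.51·0.0227/0.0132 = 8609.
Re > 4000 → turbulent. ε/D = 7.5e-05/0.0227 = 0.0033; Haaland: 1/√f = -1.8 log₁₀[0.000413 + 0.000801] = 5.248, so f = 0.0363.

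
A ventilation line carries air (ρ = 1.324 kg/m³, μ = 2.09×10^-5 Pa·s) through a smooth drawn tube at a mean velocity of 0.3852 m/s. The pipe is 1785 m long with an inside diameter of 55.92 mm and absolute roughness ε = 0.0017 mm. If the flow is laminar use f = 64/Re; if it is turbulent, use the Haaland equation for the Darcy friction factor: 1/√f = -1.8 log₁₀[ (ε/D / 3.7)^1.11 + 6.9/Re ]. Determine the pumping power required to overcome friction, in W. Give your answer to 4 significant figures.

Reynolds number Re = ρVD/μ = 1.324 · 0.3852 · 0.05592 / 2.09e-05 = 1365.
Re < 2300 → laminar flow, so f = 64/Re = 64/1365 = 0.0469 (the turbulent correlation is not needed).
Darcy-Weisbach: ΔP = f(L/D)(ρV²/2) = 0.0469·(1785/0.05592)·(1.324·0.3852²/2) = 0.0469·3.192e+04·0.09823 = 147.1 Pa.
Q = V·A = 0.3852·0.002456 = 0.000946 m³/s.
Pumping power P = QΔP = 0.000946·147.1 = 0.13912 W = 0.1391 W.

P ≈ 0.1391 W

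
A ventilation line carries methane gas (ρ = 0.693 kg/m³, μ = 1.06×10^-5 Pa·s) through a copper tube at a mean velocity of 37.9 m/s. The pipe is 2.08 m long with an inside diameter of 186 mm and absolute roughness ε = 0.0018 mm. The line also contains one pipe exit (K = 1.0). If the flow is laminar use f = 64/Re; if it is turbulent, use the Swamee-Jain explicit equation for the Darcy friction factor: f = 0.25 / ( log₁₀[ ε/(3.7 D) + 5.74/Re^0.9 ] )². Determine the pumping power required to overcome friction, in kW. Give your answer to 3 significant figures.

Reynolds number Re = ρVD/μ = 0.693 · 37.9 · 0.186 / 1.06e-05 = 4.609e+05.
Re > 4000 → turbulent. Relative roughness ε/D = 1.8e-06/0.186 = 9.68e-06. Swamee-Jain: f = 0.25/(log₁₀[9.68e-06/3.7 + 5.74/4.609e+05^0.9])² = 0.25/(log₁₀[2.62e-06 + 4.59e-05])² = 0.25/(-4.314)² = 0.01343.
Total minor-loss coefficient ΣK = 1·1 = 1.
ΔP = [f·L/D + ΣK]·(ρV²/2) = [0.01343·2.08/0.186 + 1]·(0.693·37.9²/2) = [0.1502 + 1]·497.7 = 572.5 Pa.
Q = V·A = 37.9·0.02717 = 1.03 m³/s.
Pumping power P = QΔP = 1.03·572.5 = 589.5 W = 0.590 kW.

P ≈ 0.590 kW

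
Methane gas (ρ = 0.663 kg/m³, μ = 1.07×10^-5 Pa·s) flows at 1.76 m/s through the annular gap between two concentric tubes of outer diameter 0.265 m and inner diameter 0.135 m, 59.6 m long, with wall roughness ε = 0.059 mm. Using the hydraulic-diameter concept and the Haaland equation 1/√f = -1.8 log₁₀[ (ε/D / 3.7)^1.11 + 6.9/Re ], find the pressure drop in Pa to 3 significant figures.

Hydraulic diameter D_h = 4A/P = D_o - D_i = 0.265 - 0.135 = 0.13 m.
Re = ρVD_h/μ = 0.663·1.76·0.13/1.07e-05 = 1.418e+04.
ε/D_h = 5.9e-05/0.13 = 0.000454; Haaland gives 1/√f = -1.8 log₁₀[4.55e-05+0.000487] = 5.893, so f = 0.0288.
ΔP = f(L/D_h)(ρV²/2) = 0.0288·59.6/0.13·1.027 = 13.56 Pa.

ΔP ≈ 13.6 Pa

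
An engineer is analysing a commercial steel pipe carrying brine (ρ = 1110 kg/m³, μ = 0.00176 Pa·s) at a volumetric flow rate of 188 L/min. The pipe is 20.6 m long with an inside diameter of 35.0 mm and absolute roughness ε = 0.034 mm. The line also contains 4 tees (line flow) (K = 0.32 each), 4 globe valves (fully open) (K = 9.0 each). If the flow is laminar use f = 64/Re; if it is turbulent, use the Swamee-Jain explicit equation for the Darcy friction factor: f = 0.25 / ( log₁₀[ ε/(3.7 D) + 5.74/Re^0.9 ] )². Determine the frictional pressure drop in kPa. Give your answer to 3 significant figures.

Q = 188 L/min = 188/60000 = 0.003133 m³/s.
Cross-sectional area A = πD²/4 = π(0.035)²/4 = 0.0009621 m²; mean velocity V = Q/A = 0.003133/0.0009621 = 3.257 m/s.
Reynolds number Re = ρVD/μ = 1110 · 3.257 · 0.035 / 0.00176 = 7.189e+04.
Re > 4000 → turbulent. Relative roughness ε/D = 3.4e-05/0.035 = 0.000971. Swamee-Jain: f = 0.25/(log₁₀[0.000971/3.7 + 5.74/7.189e+04^0.9])² = 0.25/(log₁₀[0.000263 + 0.000244])² = 0.25/(-3.295)² = 0.02302.
Total minor-loss coefficient ΣK = 4·0.32 + 4·9 = 37.3.
ΔP = [f·L/D + ΣK]·(ρV²/2) = [0.02302·20.6/0.035 + 37.3]·(1110·3.257²/2) = [13.55 + 37.3]·5886 = 2.992e+05 Pa.
ΔP = 2.992e+05 Pa = 299 kPa.

ΔP ≈ 299 kPa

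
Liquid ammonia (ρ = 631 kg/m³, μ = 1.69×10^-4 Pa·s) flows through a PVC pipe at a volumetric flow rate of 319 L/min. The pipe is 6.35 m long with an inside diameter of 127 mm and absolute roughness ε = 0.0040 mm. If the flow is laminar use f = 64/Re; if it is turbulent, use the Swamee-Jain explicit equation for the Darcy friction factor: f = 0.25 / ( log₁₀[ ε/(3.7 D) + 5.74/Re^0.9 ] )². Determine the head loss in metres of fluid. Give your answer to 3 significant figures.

Q = 319 L/min = 319/60000 = 0.005317 m³/s.
Cross-sectional area A = πD²/4 = π(0.127)²/4 = 0.01267 m²; mean velocity V = Q/A = 0.005317/0.01267 = 0.4197 m/s.
Reynolds number Re = ρVD/μ = 631 · 0.4197 · 0.127 / 0.000169 = 1.99e+05.
Re > 4000 → turbulent. Relative roughness ε/D = 4e-06/0.127 = 3.15e-05. Swamee-Jain: f = 0.25/(log₁₀[3.15e-05/3.7 + 5.74/1.99e+05^0.9])² = 0.25/(log₁₀[8.51e-06 + 9.77e-05])² = 0.25/(-3.974)² = 0.01583.
Darcy-Weisbach: ΔP = f(L/D)(ρV²/2) = 0.01583·(6.35/0.127)·(631·0.4197²/2) = 0.01583·50·55.58 = 43.99 Pa.
Head loss h_f = ΔP/(ρg) = 43.99/(631·9.81) = 0.00711 m.

h_f ≈ 0.00711 m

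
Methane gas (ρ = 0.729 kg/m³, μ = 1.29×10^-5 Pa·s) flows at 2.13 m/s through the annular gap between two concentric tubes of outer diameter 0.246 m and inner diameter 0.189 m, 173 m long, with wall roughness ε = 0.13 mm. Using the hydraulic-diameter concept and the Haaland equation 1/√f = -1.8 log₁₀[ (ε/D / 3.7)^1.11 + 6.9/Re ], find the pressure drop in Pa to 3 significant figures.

Hydraulic diameter D_h = 4A/P = D_o - D_i = 0.246 - 0.189 = 0.057 m.
Re = ρVD_h/μ = 0.729·2.13·0.057/1.29e-05 = 6861.
ε/D_h = 0.00013/0.057 = 0.00228; Haaland gives 1/√f = -1.8 log₁₀[0.000273+0.00101] = 5.208, so f = 0.03687.
ΔP = f(L/D_h)(ρV²/2) = 0.03687·173/0.057·1.654 = 185.1 Pa.

ΔP ≈ 185 Pa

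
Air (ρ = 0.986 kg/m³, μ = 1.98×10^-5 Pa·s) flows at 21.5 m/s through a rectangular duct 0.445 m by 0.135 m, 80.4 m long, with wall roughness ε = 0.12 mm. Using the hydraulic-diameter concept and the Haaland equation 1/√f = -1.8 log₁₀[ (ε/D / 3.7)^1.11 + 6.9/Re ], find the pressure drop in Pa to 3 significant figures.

Hydraulic diameter D_h = 4A/P = 4·(0.445·0.135)/(2·(0.445+0.135)) = 0.2403/1.16 = 0.2072 m.
Re = ρVD_h/μ = 0.986·21.5·0.2072/1.98e-05 = 2.218e+05.
ε/D_h = 0.00012/0.2072 = 0.000579; Haaland gives 1/√f = -1.8 log₁₀[5.97e-05+3.11e-05] = 7.275, so f = 0.01889.
ΔP = f(L/D_h)(ρV²/2) = 0.01889·80.4/0.2072·227.9 = 1671 Pa.

ΔP ≈ 1670 Pa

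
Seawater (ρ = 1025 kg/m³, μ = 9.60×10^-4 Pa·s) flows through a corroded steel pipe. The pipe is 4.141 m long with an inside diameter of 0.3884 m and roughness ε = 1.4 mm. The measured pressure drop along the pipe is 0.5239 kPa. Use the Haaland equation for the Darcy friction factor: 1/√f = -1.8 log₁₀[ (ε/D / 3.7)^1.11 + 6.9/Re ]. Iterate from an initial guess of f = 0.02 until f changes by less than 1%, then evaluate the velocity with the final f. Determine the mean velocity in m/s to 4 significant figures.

Rearranging Darcy-Weisbach: V = √(2·ΔP·D/(f·L·ρ)). With ε/D = 0.0014/0.3884 = 0.0036, iterate starting from f = 0.02:
  f = 0.02 → V = √(2·523.9·0.3884/(0.02·4.141·1025)) = 2.19 m/s; Re = ρVD/μ = 9.08e+05; f → 0.02774
  f = 0.02774 → V = 1.859 m/s; Re = 7.709e+05; f → 0.02776
Converged (Δf/f < 1%). With the final f = 0.02776: V = √(2·523.9·0.3884/(0.02776·4.141·1025)) = 1.858 m/s.

V ≈ 1.858 m/s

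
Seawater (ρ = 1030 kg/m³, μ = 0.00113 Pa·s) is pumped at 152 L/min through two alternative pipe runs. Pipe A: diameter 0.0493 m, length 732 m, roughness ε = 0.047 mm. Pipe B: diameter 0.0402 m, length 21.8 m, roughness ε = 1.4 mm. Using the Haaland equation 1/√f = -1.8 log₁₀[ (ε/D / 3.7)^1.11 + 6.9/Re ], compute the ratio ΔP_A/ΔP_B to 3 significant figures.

ΔP_A/ΔP_B ≈ 4.55

Pipe A: V = Q/A = 0.002533/0.001909 = 1.327 m/s; Re = 5.964e+04; ε/D = 0.000953; Haaland → f = 0.02306; ΔP_A = f(L/D)(ρV²/2) = 3.105e+05 Pa.
Pipe B: V = Q/A = 0.002533/0.001269 = 1.996 m/s; Re = 7.314e+04; ε/D = 0.0348; Haaland → f = 0.0614; ΔP_B = f(L/D)(ρV²/2) = 6.832e+04 Pa.
ΔP_A/ΔP_B = 3.105e+05/6.832e+04 = 4.55.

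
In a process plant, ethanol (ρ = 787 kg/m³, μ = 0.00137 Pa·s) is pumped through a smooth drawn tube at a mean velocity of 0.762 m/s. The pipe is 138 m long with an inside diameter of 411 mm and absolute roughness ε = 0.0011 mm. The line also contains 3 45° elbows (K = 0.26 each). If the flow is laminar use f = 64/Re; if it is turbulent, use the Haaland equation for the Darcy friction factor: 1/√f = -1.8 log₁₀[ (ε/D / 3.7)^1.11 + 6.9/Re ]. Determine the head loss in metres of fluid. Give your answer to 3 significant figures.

h_f ≈ 0.180 m

Reynolds number Re = ρVD/μ = 787 · 0.762 · 0.411 / 0.00137 = 1.799e+05.
Re > 4000 → turbulent. Relative roughness ε/D = 1.1e-06/0.411 = 2.68e-06. Haaland: 1/√f = -1.8 log₁₀[(2.68e-06/3.7)^1.11 + 6.9/1.799e+05] = -1.8 log₁₀[1.53e-07 + 3.84e-05] = 7.946, so f = 0.01584.
Total minor-loss coefficient ΣK = 3·0.26 = 0.78.
ΔP = [f·L/D + ΣK]·(ρV²/2) = [0.01584·138/0.411 + 0.78]·(787·0.762²/2) = [5.318 + 0.78]·228.5 = 1393 Pa.
Head loss h_f = ΔP/(ρg) = 1393/(787·9.81) = 0.180 m.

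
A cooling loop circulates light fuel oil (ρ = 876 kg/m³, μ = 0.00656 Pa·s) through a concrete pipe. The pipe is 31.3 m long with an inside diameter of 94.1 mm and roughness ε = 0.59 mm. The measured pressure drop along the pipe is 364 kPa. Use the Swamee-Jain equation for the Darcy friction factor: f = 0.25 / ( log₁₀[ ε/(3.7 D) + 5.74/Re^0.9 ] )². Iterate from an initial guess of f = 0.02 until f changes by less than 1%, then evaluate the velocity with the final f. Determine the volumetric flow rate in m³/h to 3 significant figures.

Rearranging Darcy-Weisbach: V = √(2·ΔP·D/(f·L·ρ)). With ε/D = 0.00059/0.0941 = 0.00627, iterate starting from f = 0.02:
  f = 0.02 → V = √(2·3.64e+05·0.0941/(0.02·31.3·876)) = 11.18 m/s; Re = ρVD/μ = 1.404e+05; f → 0.03335
  f = 0.03335 → V = 8.656 m/s; Re = 1.088e+05; f → 0.03355
Converged (Δf/f < 1%). With the final f = 0.03355: V = √(2·3.64e+05·0.0941/(0.03355·31.3·876)) = 8.63 m/s.
Q = V·A = 8.63·(π/4·0.0941²) = 0.06002 m³/s = 216 m³/h.

Q ≈ 216 m³/h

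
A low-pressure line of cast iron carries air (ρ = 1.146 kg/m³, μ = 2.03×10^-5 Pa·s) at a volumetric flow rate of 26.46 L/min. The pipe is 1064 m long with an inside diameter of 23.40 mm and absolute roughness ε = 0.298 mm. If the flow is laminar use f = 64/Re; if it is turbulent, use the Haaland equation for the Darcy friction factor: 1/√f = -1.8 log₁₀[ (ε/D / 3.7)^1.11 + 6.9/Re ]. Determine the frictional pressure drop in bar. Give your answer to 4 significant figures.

Q = 26.46 L/min = 26.46/60000 = 0.000441 m³/s.
Cross-sectional area A = πD²/4 = π(0.0234)²/4 = 0.0004301 m²; mean velocity V = Q/A = 0.000441/0.0004301 = 1.025 m/s.
Reynolds number Re = ρVD/μ = 1.146 · 1.025 · 0.0234 / 2.03e-05 = 1355.
Re < 2300 → laminar flow, so f = 64/Re = 64/1355 = 0.04725 (the turbulent correlation is not needed).
Darcy-Weisbach: ΔP = f(L/D)(ρV²/2) = 0.04725·(1064/0.0234)·(1.146·1.025²/2) = 0.04725·4.547e+04·0.6025 = 1294 Pa.
ΔP = 1294 Pa = 0.01294 bar.

ΔP ≈ 0.01294 bar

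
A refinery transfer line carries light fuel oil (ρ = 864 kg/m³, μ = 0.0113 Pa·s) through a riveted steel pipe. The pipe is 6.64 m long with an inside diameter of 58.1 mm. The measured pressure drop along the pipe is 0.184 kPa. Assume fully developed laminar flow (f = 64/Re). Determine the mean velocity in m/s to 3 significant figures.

V ≈ 0.259 m/s

For laminar flow, f = 64/Re with Re = ρVD/μ, so Darcy-Weisbach reduces to ΔP = 32μLV/D². Solving for V: V = ΔP·D²/(32μL) = 184·(0.0581)²/(32·0.0113·6.64) = 0.2587 m/s.
Check: Re = ρVD/μ = 864·0.2587·0.0581/0.0113 = 1149 < 2300, so the laminar assumption holds.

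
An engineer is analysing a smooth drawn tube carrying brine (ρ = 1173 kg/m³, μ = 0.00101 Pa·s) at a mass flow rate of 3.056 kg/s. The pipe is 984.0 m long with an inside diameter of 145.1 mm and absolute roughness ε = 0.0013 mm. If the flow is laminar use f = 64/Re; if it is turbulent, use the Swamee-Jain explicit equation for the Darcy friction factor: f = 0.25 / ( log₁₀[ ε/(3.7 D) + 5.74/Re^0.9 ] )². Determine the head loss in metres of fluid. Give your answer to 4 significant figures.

h_f ≈ 0.2068 m

A = πD²/4 = π(0.1451)²/4 = 0.01654 m²; mean velocity V = ṁ/(ρA) = 3.056/(1173 · 0.01654) = 0.1576 m/s.
Reynolds number Re = ρVD/μ = 1173 · 0.1576 · 0.1451 / 0.00101 = 2.655e+04.
Re > 4000 → turbulent. Relative roughness ε/D = 1.3e-06/0.1451 = 8.96e-06. Swamee-Jain: f = 0.25/(log₁₀[8.96e-06/3.7 + 5.74/2.655e+04^0.9])² = 0.25/(log₁₀[2.42e-06 + 0.000599])² = 0.25/(-3.221)² = 0.0241.
Darcy-Weisbach: ΔP = f(L/D)(ρV²/2) = 0.0241·(984/0.1451)·(1173·0.1576²/2) = 0.0241·6782·14.56 = 2379 Pa.
Head loss h_f = ΔP/(ρg) = 2379/(1173·9.81) = 0.2068 m.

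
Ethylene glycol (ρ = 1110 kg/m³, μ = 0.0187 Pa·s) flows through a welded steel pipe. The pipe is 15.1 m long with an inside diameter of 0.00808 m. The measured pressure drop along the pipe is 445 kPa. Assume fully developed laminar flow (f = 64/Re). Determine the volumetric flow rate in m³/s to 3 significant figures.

Q ≈ 1.65×10^-4 m³/s

For laminar flow, f = 64/Re with Re = ρVD/μ, so Darcy-Weisbach reduces to ΔP = 32μLV/D². Solving for V: V = ΔP·D²/(32μL) = 4.45e+05·(0.00808)²/(32·0.0187·15.1) = 3.215 m/s.
Check: Re = ρVD/μ = 1110·3.215·0.00808/0.0187 = 1542 < 2300, so the laminar assumption holds.
Q = V·A = 3.215·(π/4·0.00808²) = 0.0001649 m³/s = 1.65×10^-4 m³/s.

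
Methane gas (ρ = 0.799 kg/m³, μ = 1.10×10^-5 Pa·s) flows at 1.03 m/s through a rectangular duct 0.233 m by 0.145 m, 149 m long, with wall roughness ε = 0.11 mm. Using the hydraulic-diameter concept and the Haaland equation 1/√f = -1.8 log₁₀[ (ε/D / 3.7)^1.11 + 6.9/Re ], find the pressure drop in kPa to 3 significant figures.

Hydraulic diameter D_h = 4A/P = 4·(0.233·0.145)/(2·(0.233+0.145)) = 0.1351/0.756 = 0.1788 m.
Re = ρVD_h/μ = 0.799·1.03·0.1788/1.1e-05 = 1.337e+04.
ε/D_h = 0.00011/0.1788 = 0.000615; Haaland gives 1/√f = -1.8 log₁₀[6.39e-05+0.000516] = 5.826, so f = 0.02946.
ΔP = f(L/D_h)(ρV²/2) = 0.02946·149/0.1788·0.4238 = 10.41 Pa.
ΔP = 0.0104 kPa.

ΔP ≈ 0.0104 kPa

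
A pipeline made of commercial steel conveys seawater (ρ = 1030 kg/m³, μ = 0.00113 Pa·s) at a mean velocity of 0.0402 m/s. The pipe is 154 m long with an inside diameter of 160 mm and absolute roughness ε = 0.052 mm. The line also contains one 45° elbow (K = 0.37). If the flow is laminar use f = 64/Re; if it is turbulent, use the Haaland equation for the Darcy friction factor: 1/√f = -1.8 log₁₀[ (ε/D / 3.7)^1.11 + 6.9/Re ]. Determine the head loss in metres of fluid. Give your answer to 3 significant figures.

Reynolds number Re = ρVD/μ = 1030 · 0.0402 · 0.16 / 0.00113 = 5863.
Re > 4000 → turbulent. Relative roughness ε/D = 5.2e-05/0.16 = 0.000325. Haaland: 1/√f = -1.8 log₁₀[(0.000325/3.7)^1.11 + 6.9/5863] = -1.8 log₁₀[3.14e-05 + 0.00118] = 5.252, so f = 0.03625.
Total minor-loss coefficient ΣK = 1·0.37 = 0.37.
ΔP = [f·L/D + ΣK]·(ρV²/2) = [0.03625·154/0.16 + 0.37]·(1030·0.0402²/2) = [34.89 + 0.37]·0.8323 = 29.35 Pa.
Head loss h_f = ΔP/(ρg) = 29.35/(1030·9.81) = 0.00290 m.

h_f ≈ 0.00290 m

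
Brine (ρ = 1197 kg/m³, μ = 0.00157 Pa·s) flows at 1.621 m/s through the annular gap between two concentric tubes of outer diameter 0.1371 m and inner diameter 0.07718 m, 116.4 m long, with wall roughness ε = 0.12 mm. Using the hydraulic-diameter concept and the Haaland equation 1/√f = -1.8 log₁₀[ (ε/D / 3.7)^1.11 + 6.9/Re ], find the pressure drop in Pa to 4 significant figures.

ΔP ≈ 77780 Pa

Hydraulic diameter D_h = 4A/P = D_o - D_i = 0.1371 - 0.07718 = 0.05992 m.
Re = ρVD_h/μ = 1197·1.621·0.05992/0.00157 = 7.405e+04.
ε/D_h = 0.00012/0.05992 = 0.002; Haaland gives 1/√f = -1.8 log₁₀[0.000237+9.32e-05] = 6.267, so f = 0.02546.
ΔP = f(L/D_h)(ρV²/2) = 0.02546·116.4/0.05992·1573 = 7.778e+04 Pa.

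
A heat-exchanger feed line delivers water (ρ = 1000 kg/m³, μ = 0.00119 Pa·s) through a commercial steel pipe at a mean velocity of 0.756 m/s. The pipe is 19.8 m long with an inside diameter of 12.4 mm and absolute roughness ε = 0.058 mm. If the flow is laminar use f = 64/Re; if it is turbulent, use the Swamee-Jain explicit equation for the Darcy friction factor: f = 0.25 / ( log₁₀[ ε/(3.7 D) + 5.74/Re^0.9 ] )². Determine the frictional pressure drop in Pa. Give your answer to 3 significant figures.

Reynolds number Re = ρVD/μ = 1000 · 0.756 · 0.0124 / 0.00119 = 7878.
Re > 4000 → turbulent. Relative roughness ε/D = 5.8e-05/0.0124 = 0.00468. Swamee-Jain: f = 0.25/(log₁₀[0.00468/3.7 + 5.74/7878^0.9])² = 0.25/(log₁₀[0.00126 + 0.00179])² = 0.25/(-2.516)² = 0.03951.
Darcy-Weisbach: ΔP = f(L/D)(ρV²/2) = 0.03951·(19.8/0.0124)·(1000·0.756²/2) = 0.03951·1597·285.8 = 1.803e+04 Pa.

ΔP ≈ 18000 Pa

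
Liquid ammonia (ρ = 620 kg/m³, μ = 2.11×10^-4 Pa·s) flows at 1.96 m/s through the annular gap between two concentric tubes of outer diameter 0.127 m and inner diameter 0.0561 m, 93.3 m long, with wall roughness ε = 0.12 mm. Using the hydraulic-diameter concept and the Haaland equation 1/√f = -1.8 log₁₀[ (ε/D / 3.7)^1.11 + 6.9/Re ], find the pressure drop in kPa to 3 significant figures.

Hydraulic diameter D_h = 4A/P = D_o - D_i = 0.127 - 0.0561 = 0.0709 m.
Re = ρVD_h/μ = 620·1.96·0.0709/0.000211 = 4.083e+05.
ε/D_h = 0.00012/0.0709 = 0.00169; Haaland gives 1/√f = -1.8 log₁₀[0.000196+1.69e-05] = 6.608, so f = 0.0229.
ΔP = f(L/D_h)(ρV²/2) = 0.0229·93.3/0.0709·1191 = 3.589e+04 Pa.
ΔP = 35.9 kPa.

ΔP ≈ 35.9 kPa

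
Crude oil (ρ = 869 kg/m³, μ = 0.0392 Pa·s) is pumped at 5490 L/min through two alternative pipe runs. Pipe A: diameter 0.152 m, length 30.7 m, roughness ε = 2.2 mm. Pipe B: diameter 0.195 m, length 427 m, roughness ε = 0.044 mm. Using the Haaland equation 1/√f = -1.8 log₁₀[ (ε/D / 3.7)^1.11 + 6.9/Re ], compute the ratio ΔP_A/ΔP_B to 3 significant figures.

ΔP_A/ΔP_B ≈ 0.395

Pipe A: V = Q/A = 0.0915/0.01815 = 5.042 m/s; Re = 1.699e+04; ε/D = 0.0145; Haaland → f = 0.04578; ΔP_A = f(L/D)(ρV²/2) = 1.021e+05 Pa.
Pipe B: V = Q/A = 0.0915/0.02986 = 3.064 m/s; Re = 1.324e+04; ε/D = 0.000226; Haaland → f = 0.02893; ΔP_B = f(L/D)(ρV²/2) = 2.584e+05 Pa.
ΔP_A/ΔP_B = 1.021e+05/2.584e+05 = 0.395.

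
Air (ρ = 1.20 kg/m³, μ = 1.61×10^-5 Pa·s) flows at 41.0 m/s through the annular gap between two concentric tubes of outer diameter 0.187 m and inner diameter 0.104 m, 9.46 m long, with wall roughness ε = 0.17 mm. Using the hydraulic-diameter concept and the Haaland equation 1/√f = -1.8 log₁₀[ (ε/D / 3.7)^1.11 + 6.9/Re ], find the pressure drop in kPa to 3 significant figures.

Hydraulic diameter D_h = 4A/P = D_o - D_i = 0.187 - 0.104 = 0.083 m.
Re = ρVD_h/μ = 1.2·41·0.083/1.61e-05 = 2.536e+05.
ε/D_h = 0.00017/0.083 = 0.00205; Haaland gives 1/√f = -1.8 log₁₀[0.000243+2.72e-05] = 6.424, so f = 0.02423.
ΔP = f(L/D_h)(ρV²/2) = 0.02423·9.46/0.083·1009 = 2786 Pa.
ΔP = 2.79 kPa.

ΔP ≈ 2.79 kPa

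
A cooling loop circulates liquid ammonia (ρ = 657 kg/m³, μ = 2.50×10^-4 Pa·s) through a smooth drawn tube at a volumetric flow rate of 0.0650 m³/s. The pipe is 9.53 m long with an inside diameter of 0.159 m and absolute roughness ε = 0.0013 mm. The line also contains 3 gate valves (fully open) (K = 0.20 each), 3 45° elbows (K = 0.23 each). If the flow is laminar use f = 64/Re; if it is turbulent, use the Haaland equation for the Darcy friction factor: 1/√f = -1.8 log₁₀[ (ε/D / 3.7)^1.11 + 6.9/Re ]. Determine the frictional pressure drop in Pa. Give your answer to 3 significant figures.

ΔP ≈ 6900 Pa

Cross-sectional area A = πD²/4 = π(0.159)²/4 = 0.01986 m²; mean velocity V = Q/A = 0.065/0.01986 = 3.274 m/s.
Reynolds number Re = ρVD/μ = 657 · 3.274 · 0.159 / 0.00025 = 1.368e+06.
Re > 4000 → turbulent. Relative roughness ε/D = 1.3e-06/0.159 = 8.18e-06. Haaland: 1/√f = -1.8 log₁₀[(8.18e-06/3.7)^1.11 + 6.9/1.368e+06] = -1.8 log₁₀[5.27e-07 + 5.04e-06] = 9.457, so f = 0.01118.
Total minor-loss coefficient ΣK = 3·0.2 + 3·0.23 = 1.29.
ΔP = [f·L/D + ΣK]·(ρV²/2) = [0.01118·9.53/0.159 + 1.29]·(657·3.274²/2) = [0.6701 + 1.29]·3520 = 6901 Pa.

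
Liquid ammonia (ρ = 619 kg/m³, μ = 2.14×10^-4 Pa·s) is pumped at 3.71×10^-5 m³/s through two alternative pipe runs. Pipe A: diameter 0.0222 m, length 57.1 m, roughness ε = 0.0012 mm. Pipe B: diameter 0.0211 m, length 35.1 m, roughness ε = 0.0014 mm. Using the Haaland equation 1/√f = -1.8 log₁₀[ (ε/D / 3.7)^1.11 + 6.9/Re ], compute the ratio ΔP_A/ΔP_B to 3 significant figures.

Pipe A: V = Q/A = 3.71e-05/0.0003871 = 0.09585 m/s; Re = 6155; ε/D = 5.41e-05; Haaland → f = 0.0355; ΔP_A = f(L/D)(ρV²/2) = 259.6 Pa.
Pipe B: V = Q/A = 3.71e-05/0.0003497 = 0.1061 m/s; Re = 6476; ε/D = 6.64e-05; Haaland → f = 0.03498; ΔP_B = f(L/D)(ρV²/2) = 202.8 Pa.
ΔP_A/ΔP_B = 259.6/202.8 = 1.28.

ΔP_A/ΔP_B ≈ 1.28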